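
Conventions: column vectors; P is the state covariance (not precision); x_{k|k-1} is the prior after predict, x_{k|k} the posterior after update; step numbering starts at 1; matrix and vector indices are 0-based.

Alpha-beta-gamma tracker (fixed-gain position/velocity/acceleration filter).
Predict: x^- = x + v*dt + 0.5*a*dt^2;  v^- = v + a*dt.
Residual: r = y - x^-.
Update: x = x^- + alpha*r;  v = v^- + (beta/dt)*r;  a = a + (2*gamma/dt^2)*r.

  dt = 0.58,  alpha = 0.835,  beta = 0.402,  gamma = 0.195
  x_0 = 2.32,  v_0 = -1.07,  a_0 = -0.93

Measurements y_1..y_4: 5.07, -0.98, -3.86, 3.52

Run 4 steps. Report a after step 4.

a_post = 6.5549

step 1: x_pred=1.5430  r=3.5270  x^+=4.4880  v^+=0.8352  a^+=3.1590
step 2: x_pred=5.5038  r=-6.4838  x^+=0.0898  v^+=-1.8265  a^+=-4.3579
step 3: x_pred=-1.7026  r=-2.1574  x^+=-3.5040  v^+=-5.8494  a^+=-6.8591
step 4: x_pred=-8.0504  r=11.5704  x^+=1.6109  v^+=-1.8082  a^+=6.5549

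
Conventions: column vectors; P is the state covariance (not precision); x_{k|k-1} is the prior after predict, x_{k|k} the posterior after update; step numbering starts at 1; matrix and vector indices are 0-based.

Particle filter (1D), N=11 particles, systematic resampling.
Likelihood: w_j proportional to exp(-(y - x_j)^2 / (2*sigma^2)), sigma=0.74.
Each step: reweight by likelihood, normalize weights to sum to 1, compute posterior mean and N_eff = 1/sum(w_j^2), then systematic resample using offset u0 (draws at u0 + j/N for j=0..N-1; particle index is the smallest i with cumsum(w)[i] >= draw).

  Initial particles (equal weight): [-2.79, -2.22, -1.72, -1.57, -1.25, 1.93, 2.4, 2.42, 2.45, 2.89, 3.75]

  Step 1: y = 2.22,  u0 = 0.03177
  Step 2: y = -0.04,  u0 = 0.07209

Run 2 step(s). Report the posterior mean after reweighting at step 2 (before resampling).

post_mean = 2.0965

step 1: w=[0.0000, 0.0000, 0.0000, 0.0000, 0.0000, 0.2015, 0.2113, 0.2098, 0.2073, 0.1444, 0.0257]  mean=2.4253  Neff=5.1611  idx=[5, 5, 6, 6, 6, 7, 7, 8, 8, 9, 9]
step 2: w=[0.3338, 0.3338, 0.0503, 0.0503, 0.0503, 0.0460, 0.0460, 0.0402, 0.0402, 0.0046, 0.0046]  mean=2.0965  Neff=4.2022  idx=[0, 0, 0, 1, 1, 1, 1, 2, 4, 6, 8]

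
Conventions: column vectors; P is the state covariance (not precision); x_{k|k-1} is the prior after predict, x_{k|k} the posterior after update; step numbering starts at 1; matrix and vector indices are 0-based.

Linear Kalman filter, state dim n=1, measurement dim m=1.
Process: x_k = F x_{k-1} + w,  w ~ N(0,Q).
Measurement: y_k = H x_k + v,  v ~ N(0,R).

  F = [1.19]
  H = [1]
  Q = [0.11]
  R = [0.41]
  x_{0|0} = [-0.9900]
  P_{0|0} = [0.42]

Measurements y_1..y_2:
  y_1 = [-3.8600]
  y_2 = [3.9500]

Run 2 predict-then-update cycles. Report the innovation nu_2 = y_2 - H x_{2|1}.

step 1: x^-=[-1.1781]  P^-=[0.7048]  S=[1.1148]  K=[0.6322]  nu=[-2.6819]  x^+=[-2.8736]  P^+=[0.2592]
step 2: x^-=[-3.4196]  P^-=[0.4771]  S=[0.8871]  K=[0.5378]  nu=[7.3696]  x^+=[0.5438]  P^+=[0.2205]

innov = [7.3696]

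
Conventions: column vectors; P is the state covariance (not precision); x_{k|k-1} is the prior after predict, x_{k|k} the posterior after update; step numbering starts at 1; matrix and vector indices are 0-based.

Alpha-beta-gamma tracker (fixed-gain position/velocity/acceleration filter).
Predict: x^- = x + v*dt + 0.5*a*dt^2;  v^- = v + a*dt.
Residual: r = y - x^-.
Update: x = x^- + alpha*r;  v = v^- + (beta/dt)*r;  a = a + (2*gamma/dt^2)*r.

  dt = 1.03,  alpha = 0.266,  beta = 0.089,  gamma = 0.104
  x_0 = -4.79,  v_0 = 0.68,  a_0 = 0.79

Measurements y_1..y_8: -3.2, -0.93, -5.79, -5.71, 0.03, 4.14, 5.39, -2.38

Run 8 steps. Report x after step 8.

x_post = -3.1979

step 1: x_pred=-3.6705  r=0.4705  x^+=-3.5454  v^+=1.5344  a^+=0.8823
step 2: x_pred=-1.4970  r=0.5670  x^+=-1.3462  v^+=2.4921  a^+=0.9934
step 3: x_pred=1.7476  r=-7.5376  x^+=-0.2574  v^+=2.8640  a^+=-0.4844
step 4: x_pred=2.4356  r=-8.1456  x^+=0.2688  v^+=1.6612  a^+=-2.0814
step 5: x_pred=0.8758  r=-0.8458  x^+=0.6508  v^+=-0.5557  a^+=-2.2473
step 6: x_pred=-1.1136  r=5.2536  x^+=0.2838  v^+=-2.4165  a^+=-1.2172
step 7: x_pred=-2.8508  r=8.2408  x^+=-0.6587  v^+=-2.9581  a^+=0.3985
step 8: x_pred=-3.4942  r=1.1142  x^+=-3.1979  v^+=-2.4514  a^+=0.6169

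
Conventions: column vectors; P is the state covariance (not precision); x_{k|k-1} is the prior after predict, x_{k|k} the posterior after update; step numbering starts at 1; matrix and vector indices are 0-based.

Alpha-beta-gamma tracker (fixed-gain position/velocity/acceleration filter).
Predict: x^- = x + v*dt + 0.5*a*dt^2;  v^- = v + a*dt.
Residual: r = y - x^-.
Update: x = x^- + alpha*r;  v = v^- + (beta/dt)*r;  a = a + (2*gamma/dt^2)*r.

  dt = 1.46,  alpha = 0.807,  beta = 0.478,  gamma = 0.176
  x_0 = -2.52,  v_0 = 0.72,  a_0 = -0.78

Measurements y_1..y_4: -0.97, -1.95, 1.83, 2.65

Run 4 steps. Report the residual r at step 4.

resid = 1.3438

step 1: x_pred=-2.3001  r=1.3301  x^+=-1.2267  v^+=0.0167  a^+=-0.5604
step 2: x_pred=-1.7996  r=-0.1504  x^+=-1.9210  v^+=-0.8507  a^+=-0.5852
step 3: x_pred=-3.7867  r=5.6167  x^+=0.7460  v^+=0.1338  a^+=0.3423
step 4: x_pred=1.3062  r=1.3438  x^+=2.3906  v^+=1.0736  a^+=0.5642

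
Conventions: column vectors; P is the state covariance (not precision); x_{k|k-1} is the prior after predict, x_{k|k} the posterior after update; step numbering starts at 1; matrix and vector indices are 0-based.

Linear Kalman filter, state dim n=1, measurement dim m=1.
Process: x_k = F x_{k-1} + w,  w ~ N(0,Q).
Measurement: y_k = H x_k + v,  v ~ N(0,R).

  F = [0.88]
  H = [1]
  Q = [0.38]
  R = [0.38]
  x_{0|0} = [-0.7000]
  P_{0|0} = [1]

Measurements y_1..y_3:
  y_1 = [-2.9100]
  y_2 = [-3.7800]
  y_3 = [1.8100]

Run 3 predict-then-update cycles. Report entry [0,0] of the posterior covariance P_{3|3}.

P_post[0,0] = 0.2264

step 1: x^-=[-0.6160]  P^-=[1.1544]  S=[1.5344]  K=[0.7523]  nu=[-2.2940]  x^+=[-2.3419]  P^+=[0.2859]
step 2: x^-=[-2.0609]  P^-=[0.6014]  S=[0.9814]  K=[0.6128]  nu=[-1.7191]  x^+=[-3.1143]  P^+=[0.2329]
step 3: x^-=[-2.7406]  P^-=[0.5603]  S=[0.9403]  K=[0.5959]  nu=[4.5506]  x^+=[-0.0290]  P^+=[0.2264]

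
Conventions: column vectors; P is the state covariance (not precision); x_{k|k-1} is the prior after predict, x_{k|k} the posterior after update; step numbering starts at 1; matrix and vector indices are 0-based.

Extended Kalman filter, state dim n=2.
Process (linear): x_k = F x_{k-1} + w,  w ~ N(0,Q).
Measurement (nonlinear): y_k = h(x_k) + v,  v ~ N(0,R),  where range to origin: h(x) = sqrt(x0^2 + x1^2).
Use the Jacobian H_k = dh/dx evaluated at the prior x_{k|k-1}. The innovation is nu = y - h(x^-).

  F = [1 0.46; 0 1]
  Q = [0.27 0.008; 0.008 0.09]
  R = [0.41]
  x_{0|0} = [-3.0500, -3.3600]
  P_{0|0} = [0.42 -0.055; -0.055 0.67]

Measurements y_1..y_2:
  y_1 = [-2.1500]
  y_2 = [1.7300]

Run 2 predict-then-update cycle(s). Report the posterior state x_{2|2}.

x_post = [-0.6362, 0.8510]

step 1: x^-=[-4.5956, -3.3600]  P^-=[0.7812 0.2612; 0.2612 0.7600]  H_jac=[-0.8073 -0.5902]  S=[1.4327]  K=[-0.5478; -0.4603]  nu=[-7.8429]  x^+=[-0.2996, 0.2498]  P^+=[0.3513 -0.1000; -0.1000 0.4565]
step 2: x^-=[-0.1847, 0.2498]  P^-=[0.6259 0.1180; 0.1180 0.5465]  H_jac=[-0.5946 0.8040]  S=[0.8718]  K=[-0.3181; 0.4236]  nu=[1.4193]  x^+=[-0.6362, 0.8510]  P^+=[0.5377 0.2354; 0.2354 0.3901]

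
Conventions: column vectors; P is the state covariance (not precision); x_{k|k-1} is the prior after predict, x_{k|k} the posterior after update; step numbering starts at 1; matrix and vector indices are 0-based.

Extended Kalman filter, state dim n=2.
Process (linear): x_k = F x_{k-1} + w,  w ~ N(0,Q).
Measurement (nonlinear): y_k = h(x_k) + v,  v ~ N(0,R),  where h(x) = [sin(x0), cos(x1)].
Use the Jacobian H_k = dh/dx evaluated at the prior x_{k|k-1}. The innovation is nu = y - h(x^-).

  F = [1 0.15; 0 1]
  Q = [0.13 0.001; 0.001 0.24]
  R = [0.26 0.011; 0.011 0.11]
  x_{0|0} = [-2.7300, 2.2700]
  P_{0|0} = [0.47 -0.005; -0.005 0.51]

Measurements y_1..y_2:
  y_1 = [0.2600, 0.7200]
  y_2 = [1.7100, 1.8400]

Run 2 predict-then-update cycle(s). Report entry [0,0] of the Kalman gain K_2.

step 1: x^-=[-2.3895, 2.2700]  P^-=[0.6100 0.0725; 0.0725 0.7500]  H_jac=[-0.7303 0.0000; 0.0000 -0.7654]  S=[0.5853 0.0515; 0.0515 0.5493]  K=[-0.7584 -0.0299; 0.0015 -1.0451]  nu=[0.9432, 1.3636]  x^+=[-3.1456, 0.8464]  P^+=[0.2705 0.0152; 0.0152 0.1502]
step 2: x^-=[-3.0186, 0.8464]  P^-=[0.4084 0.0387; 0.0387 0.3902]  H_jac=[-0.9924 0.0000; 0.0000 -0.7489]  S=[0.6623 0.0398; 0.0398 0.3288]  K=[-0.6112 -0.0143; -0.0047 -0.8881]  nu=[1.8327, 1.1773]  x^+=[-4.1555, -0.2077]  P^+=[0.1603 0.0111; 0.0111 0.1305]

K[0,0] = -0.6112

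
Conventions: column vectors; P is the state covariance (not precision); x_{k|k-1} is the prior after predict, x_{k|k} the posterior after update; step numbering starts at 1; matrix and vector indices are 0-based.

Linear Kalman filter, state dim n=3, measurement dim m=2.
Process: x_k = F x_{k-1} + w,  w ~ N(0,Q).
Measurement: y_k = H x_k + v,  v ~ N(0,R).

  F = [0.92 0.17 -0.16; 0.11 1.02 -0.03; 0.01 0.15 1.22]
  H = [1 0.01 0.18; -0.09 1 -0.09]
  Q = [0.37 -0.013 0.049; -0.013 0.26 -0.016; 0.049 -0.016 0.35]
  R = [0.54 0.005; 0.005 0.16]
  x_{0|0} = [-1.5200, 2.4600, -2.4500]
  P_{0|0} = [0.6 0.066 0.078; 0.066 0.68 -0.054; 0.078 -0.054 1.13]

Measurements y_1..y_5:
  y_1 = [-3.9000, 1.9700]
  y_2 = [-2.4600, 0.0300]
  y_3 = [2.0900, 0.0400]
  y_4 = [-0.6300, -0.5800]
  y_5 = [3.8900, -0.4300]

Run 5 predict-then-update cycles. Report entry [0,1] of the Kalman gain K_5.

step 1: x^-=[-0.5882, 2.4155, -2.6352]  P^-=[0.9270 0.2398 -0.0620; 0.2398 0.9933 -0.0074; -0.0620 -0.0074 2.0296]  S=[1.5154 0.1434; 0.1434 1.1345]  K=[0.5996 0.0669; 0.0838 0.8466; 0.2181 -0.1902]  nu=[-2.8616, -0.7356]  x^+=[-2.3534, 1.5530, -3.1195]  P^+=[0.3656 0.0258 -0.2315; 0.0258 0.1493 0.1234; -0.2315 0.1234 1.9283]
step 2: x^-=[-1.4020, 1.4188, -3.5964]  P^-=[0.8026 0.0735 -0.5535; 0.0735 0.4212 0.0593; -0.5535 0.0593 3.2631]  S=[1.2508 0.0270; 0.0270 0.5813]  K=[0.5613 0.0618; 0.0556 0.7015; 0.0344 -0.3191]  nu=[-0.4249, -1.8386]  x^+=[-1.7542, 0.1053, -3.0244]  P^+=[0.4045 -0.0014 -0.5614; -0.0014 0.1292 0.1869; -0.5614 0.1869 3.2031]
step 3: x^-=[-1.1120, 0.0052, -3.6915]  P^-=[0.9527 0.0583 -1.1644; 0.0583 0.3942 0.0435; -1.1644 0.0435 5.1751]  S=[1.2426 0.0290; 0.0290 0.5666]  K=[0.5961 0.1059; 0.0405 0.6774; -0.1742 -0.5514]  nu=[3.8664, -0.3975]  x^+=[1.1505, -0.1073, -4.1457]  P^+=[0.5012 -0.0243 -0.9922; -0.0243 0.1305 0.2680; -0.9922 0.2680 4.9595]
step 4: x^-=[1.7035, 0.1415, -5.0624]  P^-=[1.1949 0.0607 -1.9775; 0.0607 0.3910 0.0217; -1.9775 0.0217 7.8085]  S=[1.2774 0.0494; 0.0494 0.5771]  K=[0.6506 0.1715; 0.0280 0.6623; -0.4152 -0.8362]  nu=[-1.4237, -1.0238]  x^+=[0.6016, -0.5765, -3.6152]  P^+=[0.6262 -0.0497 -1.5192; -0.0497 0.1350 0.3710; -1.5192 0.3710 7.1505]
step 5: x^-=[1.0339, -0.4134, -4.4910]  P^-=[1.4985 0.0668 -2.9792; 0.0668 0.3907 -0.0012; -2.9792 -0.0012 11.0945]  S=[1.3268 0.0772; 0.0772 0.5926]  K=[0.7115 0.2449; 0.0155 0.6473; -0.6735 -1.1467]  nu=[3.6686, -0.3277]  x^+=[3.5638, -0.5688, -6.5861]  P^+=[0.7644 -0.0776 -2.1013; -0.0776 0.1405 0.4875; -2.1013 0.4875 9.5941]

K[0,1] = 0.2449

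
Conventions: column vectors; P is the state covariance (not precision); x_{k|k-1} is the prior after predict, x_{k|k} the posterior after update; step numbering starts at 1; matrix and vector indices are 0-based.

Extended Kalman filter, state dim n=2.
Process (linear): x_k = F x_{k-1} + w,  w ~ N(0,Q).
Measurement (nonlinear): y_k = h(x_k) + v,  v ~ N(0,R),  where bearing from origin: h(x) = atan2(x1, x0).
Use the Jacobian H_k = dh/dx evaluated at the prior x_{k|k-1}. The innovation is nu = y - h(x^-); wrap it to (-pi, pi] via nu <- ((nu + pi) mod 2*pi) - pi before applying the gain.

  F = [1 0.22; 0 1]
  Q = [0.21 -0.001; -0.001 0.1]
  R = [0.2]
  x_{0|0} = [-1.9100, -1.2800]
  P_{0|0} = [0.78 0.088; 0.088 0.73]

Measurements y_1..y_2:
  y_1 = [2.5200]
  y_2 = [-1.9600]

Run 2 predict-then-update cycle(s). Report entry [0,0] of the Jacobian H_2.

H_jac[0,0] = 0.0514

step 1: x^-=[-2.1916, -1.2800]  P^-=[1.0641 0.2476; 0.2476 0.8300]  H_jac=[0.1987 -0.3402]  S=[0.3046]  K=[0.4176; -0.7655]  nu=[-1.1502]  x^+=[-2.6719, -0.3995]  P^+=[1.0109 0.3450; 0.3450 0.6515]
step 2: x^-=[-2.7598, -0.3995]  P^-=[1.4043 0.4873; 0.4873 0.7515]  H_jac=[0.0514 -0.3549]  S=[0.2806]  K=[-0.3593; -0.8613]  nu=[1.0378]  x^+=[-3.1326, -1.2934]  P^+=[1.3680 0.4005; 0.4005 0.5433]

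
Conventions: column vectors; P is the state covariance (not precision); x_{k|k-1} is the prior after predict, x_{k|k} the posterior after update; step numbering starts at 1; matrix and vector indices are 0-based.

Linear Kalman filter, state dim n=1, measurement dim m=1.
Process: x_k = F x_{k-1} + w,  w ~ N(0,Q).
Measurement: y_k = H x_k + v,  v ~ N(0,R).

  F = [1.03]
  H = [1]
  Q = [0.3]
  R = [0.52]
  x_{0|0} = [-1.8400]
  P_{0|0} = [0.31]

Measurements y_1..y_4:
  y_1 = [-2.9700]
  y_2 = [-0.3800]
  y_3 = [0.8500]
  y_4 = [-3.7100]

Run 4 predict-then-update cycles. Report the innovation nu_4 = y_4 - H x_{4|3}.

innov = [-3.4907]

step 1: x^-=[-1.8952]  P^-=[0.6289]  S=[1.1489]  K=[0.5474]  nu=[-1.0748]  x^+=[-2.4835]  P^+=[0.2846]
step 2: x^-=[-2.5580]  P^-=[0.6020]  S=[1.1220]  K=[0.5365]  nu=[2.1780]  x^+=[-1.3895]  P^+=[0.2790]
step 3: x^-=[-1.4311]  P^-=[0.5960]  S=[1.1160]  K=[0.5340]  nu=[2.2811]  x^+=[-0.2129]  P^+=[0.2777]
step 4: x^-=[-0.2193]  P^-=[0.5946]  S=[1.1146]  K=[0.5335]  nu=[-3.4907]  x^+=[-2.0815]  P^+=[0.2774]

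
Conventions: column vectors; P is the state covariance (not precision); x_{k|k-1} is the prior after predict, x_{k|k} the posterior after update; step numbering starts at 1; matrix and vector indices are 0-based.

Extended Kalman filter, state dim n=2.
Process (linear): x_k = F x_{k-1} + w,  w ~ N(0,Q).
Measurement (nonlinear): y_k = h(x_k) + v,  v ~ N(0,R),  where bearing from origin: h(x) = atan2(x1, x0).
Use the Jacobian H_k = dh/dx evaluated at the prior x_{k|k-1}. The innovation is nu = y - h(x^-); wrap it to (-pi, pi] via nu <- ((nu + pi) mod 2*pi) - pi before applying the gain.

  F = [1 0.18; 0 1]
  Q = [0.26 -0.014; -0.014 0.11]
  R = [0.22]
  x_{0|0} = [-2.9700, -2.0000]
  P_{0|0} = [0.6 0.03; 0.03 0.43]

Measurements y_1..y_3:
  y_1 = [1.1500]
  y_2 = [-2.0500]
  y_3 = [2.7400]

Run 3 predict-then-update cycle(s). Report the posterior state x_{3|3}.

x_post = [-4.7568, -1.0609]

step 1: x^-=[-3.3300, -2.0000]  P^-=[0.8847 0.0934; 0.0934 0.5400]  H_jac=[0.1325 -0.2207]  S=[0.2564]  K=[0.3770; -0.4165]  nu=[-2.5325]  x^+=[-4.2847, -0.9451]  P^+=[0.8483 0.1337; 0.1337 0.4955]
step 2: x^-=[-4.4549, -0.9451]  P^-=[1.1725 0.2089; 0.2089 0.6055]  H_jac=[0.0456 -0.2148]  S=[0.2463]  K=[0.0348; -0.4895]  nu=[0.8825]  x^+=[-4.4242, -1.3771]  P^+=[1.1722 0.2130; 0.2130 0.5465]
step 3: x^-=[-4.6720, -1.3771]  P^-=[1.5266 0.2974; 0.2974 0.6565]  H_jac=[0.0580 -0.1969]  S=[0.2438]  K=[0.1232; -0.4595]  nu=[-0.6882]  x^+=[-4.7568, -1.0609]  P^+=[1.5229 0.3112; 0.3112 0.6050]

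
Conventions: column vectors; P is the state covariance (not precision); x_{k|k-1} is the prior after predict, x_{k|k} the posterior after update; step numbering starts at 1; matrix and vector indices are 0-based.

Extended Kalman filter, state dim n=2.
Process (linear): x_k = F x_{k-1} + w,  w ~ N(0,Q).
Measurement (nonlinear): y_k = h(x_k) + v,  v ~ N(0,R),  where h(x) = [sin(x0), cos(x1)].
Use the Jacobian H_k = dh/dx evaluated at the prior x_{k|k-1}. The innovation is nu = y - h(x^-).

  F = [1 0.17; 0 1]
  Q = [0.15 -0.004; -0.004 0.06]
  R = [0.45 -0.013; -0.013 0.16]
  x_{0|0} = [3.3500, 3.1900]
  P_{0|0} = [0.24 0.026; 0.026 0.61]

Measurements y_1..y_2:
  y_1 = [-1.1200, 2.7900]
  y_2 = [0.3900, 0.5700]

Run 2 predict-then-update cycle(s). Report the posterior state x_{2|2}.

x_post = [5.0678, 5.2095]

step 1: x^-=[3.8923, 3.1900]  P^-=[0.4165 0.1257; 0.1257 0.6700]  H_jac=[-0.7312 0.0000; 0.0000 0.0484]  S=[0.6727 -0.0174; -0.0174 0.1616]  K=[-0.4530 -0.0113; -0.1318 0.1864]  nu=[-0.4378, 3.7888]  x^+=[4.0479, 3.9540]  P^+=[0.2786 0.0844; 0.0844 0.6518]
step 2: x^-=[4.7201, 3.9540]  P^-=[0.4761 0.1912; 0.1912 0.7118]  H_jac=[0.0077 0.0000; 0.0000 0.7260]  S=[0.4500 -0.0119; -0.0119 0.5352]  K=[0.0151 0.2598; 0.0289 0.9663]  nu=[1.3900, 1.2577]  x^+=[5.0678, 5.2095]  P^+=[0.4400 0.0570; 0.0570 0.2124]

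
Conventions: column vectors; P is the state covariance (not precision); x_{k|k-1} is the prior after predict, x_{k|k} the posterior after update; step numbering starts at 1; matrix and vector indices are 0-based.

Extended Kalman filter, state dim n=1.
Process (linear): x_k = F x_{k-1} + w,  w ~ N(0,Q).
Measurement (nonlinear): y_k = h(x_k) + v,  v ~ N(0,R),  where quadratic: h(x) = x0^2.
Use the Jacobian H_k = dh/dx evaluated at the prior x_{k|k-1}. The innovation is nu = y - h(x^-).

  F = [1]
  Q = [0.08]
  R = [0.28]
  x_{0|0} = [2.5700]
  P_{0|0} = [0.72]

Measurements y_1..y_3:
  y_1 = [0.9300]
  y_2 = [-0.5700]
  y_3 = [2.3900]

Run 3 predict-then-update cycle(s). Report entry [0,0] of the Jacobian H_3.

H_jac[0,0] = 1.5821

step 1: x^-=[2.5700]  P^-=[0.8000]  H_jac=[5.1400]  S=[21.4157]  K=[0.1920]  nu=[-5.6749]  x^+=[1.4804]  P^+=[0.0105]
step 2: x^-=[1.4804]  P^-=[0.0905]  H_jac=[2.9607]  S=[1.0730]  K=[0.2496]  nu=[-2.7615]  x^+=[0.7911]  P^+=[0.0236]
step 3: x^-=[0.7911]  P^-=[0.1036]  H_jac=[1.5821]  S=[0.5393]  K=[0.3039]  nu=[1.7642]  x^+=[1.3273]  P^+=[0.0538]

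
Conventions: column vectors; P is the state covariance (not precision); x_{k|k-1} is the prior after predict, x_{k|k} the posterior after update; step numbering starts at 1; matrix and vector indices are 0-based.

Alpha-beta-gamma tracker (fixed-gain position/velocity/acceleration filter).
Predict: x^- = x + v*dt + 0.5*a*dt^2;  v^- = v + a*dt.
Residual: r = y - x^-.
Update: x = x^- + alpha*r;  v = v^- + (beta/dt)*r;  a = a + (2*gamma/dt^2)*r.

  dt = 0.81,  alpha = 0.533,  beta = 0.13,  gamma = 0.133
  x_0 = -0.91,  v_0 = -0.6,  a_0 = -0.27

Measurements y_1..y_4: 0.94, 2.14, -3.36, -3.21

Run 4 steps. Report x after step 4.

step 1: x_pred=-1.4846  r=2.4246  x^+=-0.1923  v^+=-0.4296  a^+=0.7130
step 2: x_pred=-0.3063  r=2.4463  x^+=0.9976  v^+=0.5406  a^+=1.7048
step 3: x_pred=1.9947  r=-5.3547  x^+=-0.8594  v^+=1.0621  a^+=-0.4661
step 4: x_pred=-0.1520  r=-3.0580  x^+=-1.7819  v^+=0.1937  a^+=-1.7059

x_post = -1.7819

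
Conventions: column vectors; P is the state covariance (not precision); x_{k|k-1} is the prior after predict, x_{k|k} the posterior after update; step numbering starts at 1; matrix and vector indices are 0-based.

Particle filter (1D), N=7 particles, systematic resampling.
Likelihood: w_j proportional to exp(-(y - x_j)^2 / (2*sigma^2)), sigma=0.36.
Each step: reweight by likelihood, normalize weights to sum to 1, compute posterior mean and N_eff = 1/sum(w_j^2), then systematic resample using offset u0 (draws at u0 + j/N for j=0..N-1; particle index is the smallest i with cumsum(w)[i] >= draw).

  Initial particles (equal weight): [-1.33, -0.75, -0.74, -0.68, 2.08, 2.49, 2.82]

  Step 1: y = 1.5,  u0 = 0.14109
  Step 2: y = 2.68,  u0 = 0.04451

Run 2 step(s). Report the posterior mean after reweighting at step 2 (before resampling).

step 1: w=[0.0000, 0.0000, 0.0000, 0.0000, 0.9192, 0.0767, 0.0041]  mean=2.1145  Neff=1.1752  idx=[4, 4, 4, 4, 4, 4, 6]
step 2: w=[0.1029, 0.1029, 0.1029, 0.1029, 0.1029, 0.1029, 0.3826]  mean=2.3631  Neff=4.7638  idx=[0, 1, 3, 4, 5, 6, 6]

post_mean = 2.3631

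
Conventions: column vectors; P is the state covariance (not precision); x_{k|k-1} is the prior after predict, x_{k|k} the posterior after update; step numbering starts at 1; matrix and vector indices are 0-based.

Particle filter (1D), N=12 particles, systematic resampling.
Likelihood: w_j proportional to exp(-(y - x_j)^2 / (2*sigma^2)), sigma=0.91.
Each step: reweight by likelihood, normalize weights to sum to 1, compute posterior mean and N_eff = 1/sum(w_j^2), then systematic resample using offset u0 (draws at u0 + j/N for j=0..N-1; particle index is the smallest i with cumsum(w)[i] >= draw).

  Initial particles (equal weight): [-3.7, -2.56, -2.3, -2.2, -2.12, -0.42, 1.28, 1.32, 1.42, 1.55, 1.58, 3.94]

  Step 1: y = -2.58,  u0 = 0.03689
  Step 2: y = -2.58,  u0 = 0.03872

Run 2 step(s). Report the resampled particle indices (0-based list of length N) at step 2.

resampled_idx = [0, 1, 2, 3, 4, 5, 6, 7, 8, 9, 10, 11]

step 1: w=[0.1096, 0.2336, 0.2229, 0.2142, 0.2057, 0.0140, 0.0000, 0.0000, 0.0000, 0.0000, 0.0000, 0.0000]  mean=-2.4291  Neff=4.8867  idx=[0, 1, 1, 1, 2, 2, 2, 3, 3, 4, 4, 4]
step 2: w=[0.0434, 0.0925, 0.0925, 0.0925, 0.0883, 0.0883, 0.0883, 0.0848, 0.0848, 0.0815, 0.0815, 0.0815]  mean=-2.3720  Neff=11.7273  idx=[0, 1, 2, 3, 4, 5, 6, 7, 8, 9, 10, 11]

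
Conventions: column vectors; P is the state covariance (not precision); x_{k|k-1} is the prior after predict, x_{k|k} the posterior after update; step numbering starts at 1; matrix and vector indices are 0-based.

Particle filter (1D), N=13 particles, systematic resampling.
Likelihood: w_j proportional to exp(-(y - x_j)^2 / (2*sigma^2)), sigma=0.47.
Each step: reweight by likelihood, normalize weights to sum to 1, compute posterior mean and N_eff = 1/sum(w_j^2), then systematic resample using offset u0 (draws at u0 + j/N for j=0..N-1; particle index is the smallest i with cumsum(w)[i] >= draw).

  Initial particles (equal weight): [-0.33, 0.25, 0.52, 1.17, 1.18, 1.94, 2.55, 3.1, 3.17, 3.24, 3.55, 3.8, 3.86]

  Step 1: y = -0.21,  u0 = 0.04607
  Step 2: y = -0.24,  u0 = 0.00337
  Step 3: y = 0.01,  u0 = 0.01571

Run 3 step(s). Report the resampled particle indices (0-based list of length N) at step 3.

resampled_idx = [0, 1, 2, 3, 4, 5, 6, 7, 8, 9, 10, 11, 12]

step 1: w=[0.5060, 0.3238, 0.1565, 0.0070, 0.0066, 0.0000, 0.0000, 0.0000, 0.0000, 0.0000, 0.0000, 0.0000, 0.0000]  mean=0.0114  Neff=2.5938  idx=[0, 0, 0, 0, 0, 0, 1, 1, 1, 1, 1, 2, 2]
step 2: w=[0.1052, 0.1052, 0.1052, 0.1052, 0.1052, 0.1052, 0.0622, 0.0622, 0.0622, 0.0622, 0.0622, 0.0290, 0.0290]  mean=-0.1003  Neff=11.4429  idx=[0, 0, 1, 2, 2, 3, 4, 5, 5, 7, 8, 9, 10]
step 3: w=[0.0737, 0.0737, 0.0737, 0.0737, 0.0737, 0.0737, 0.0737, 0.0737, 0.0737, 0.0841, 0.0841, 0.0841, 0.0841]  mean=-0.1349  Neff=12.9501  idx=[0, 1, 2, 3, 4, 5, 6, 7, 8, 9, 10, 11, 12]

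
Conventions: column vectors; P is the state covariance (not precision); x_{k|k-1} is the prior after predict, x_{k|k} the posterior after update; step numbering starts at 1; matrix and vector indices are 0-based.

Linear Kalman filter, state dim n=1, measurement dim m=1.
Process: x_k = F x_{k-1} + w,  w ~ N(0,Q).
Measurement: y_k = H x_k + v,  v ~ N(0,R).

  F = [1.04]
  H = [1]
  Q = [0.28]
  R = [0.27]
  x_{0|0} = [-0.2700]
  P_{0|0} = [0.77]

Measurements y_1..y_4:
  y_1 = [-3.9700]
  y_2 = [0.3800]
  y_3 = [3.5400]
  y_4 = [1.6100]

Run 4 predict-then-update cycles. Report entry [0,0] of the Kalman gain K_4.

step 1: x^-=[-0.2808]  P^-=[1.1128]  S=[1.3828]  K=[0.8047]  nu=[-3.6892]  x^+=[-3.2497]  P^+=[0.2173]
step 2: x^-=[-3.3797]  P^-=[0.5150]  S=[0.7850]  K=[0.6561]  nu=[3.7597]  x^+=[-0.9131]  P^+=[0.1771]
step 3: x^-=[-0.9496]  P^-=[0.4716]  S=[0.7416]  K=[0.6359]  nu=[4.4896]  x^+=[1.9054]  P^+=[0.1717]
step 4: x^-=[1.9816]  P^-=[0.4657]  S=[0.7357]  K=[0.6330]  nu=[-0.3716]  x^+=[1.7464]  P^+=[0.1709]

K[0,0] = 0.6330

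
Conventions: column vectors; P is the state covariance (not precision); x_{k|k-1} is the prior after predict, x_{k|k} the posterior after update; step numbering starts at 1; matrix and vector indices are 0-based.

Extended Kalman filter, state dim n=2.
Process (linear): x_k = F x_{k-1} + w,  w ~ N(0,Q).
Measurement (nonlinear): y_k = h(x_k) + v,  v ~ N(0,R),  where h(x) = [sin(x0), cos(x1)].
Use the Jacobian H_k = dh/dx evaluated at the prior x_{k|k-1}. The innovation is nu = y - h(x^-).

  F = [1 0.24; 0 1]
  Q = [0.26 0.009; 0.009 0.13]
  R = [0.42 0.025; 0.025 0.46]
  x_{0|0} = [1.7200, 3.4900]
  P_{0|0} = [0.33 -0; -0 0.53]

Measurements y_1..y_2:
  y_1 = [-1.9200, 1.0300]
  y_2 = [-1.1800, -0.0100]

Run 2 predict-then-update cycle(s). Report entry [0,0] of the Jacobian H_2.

step 1: x^-=[2.5576, 3.4900]  P^-=[0.6205 0.1362; 0.1362 0.6600]  H_jac=[-0.8343 0.0000; 0.0000 0.3414]  S=[0.8519 -0.0138; -0.0138 0.5369]  K=[-0.6065 0.0710; -0.1266 0.4164]  nu=[-2.4714, 1.9699]  x^+=[4.1965, 4.6233]  P^+=[0.3032 0.0513; 0.0513 0.5518]
step 2: x^-=[5.3061, 4.6233]  P^-=[0.6196 0.1927; 0.1927 0.6818]  H_jac=[0.5594 0.0000; 0.0000 0.9960]  S=[0.6139 0.1324; 0.1324 1.1364]  K=[0.5418 0.1058; 0.0480 0.5920]  nu=[-0.3511, 0.0790]  x^+=[5.1242, 4.6532]  P^+=[0.4115 0.0625; 0.0625 0.2746]

H_jac[0,0] = 0.5594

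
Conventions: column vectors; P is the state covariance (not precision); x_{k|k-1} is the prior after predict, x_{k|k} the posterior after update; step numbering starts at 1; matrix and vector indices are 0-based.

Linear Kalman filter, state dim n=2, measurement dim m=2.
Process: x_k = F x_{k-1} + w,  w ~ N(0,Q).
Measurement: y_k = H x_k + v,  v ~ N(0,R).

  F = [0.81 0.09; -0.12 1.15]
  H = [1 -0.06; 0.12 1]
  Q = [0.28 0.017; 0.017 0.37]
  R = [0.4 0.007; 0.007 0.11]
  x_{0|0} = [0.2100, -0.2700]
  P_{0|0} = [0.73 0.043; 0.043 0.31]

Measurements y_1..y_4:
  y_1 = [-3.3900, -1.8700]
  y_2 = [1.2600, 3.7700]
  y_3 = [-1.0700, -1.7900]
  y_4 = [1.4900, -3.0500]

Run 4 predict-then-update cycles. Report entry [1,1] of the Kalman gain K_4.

step 1: x^-=[0.1458, -0.3357]  P^-=[0.7677 0.0177; 0.0177 0.7786]  S=[1.1684 0.0700; 0.0700 0.9039]  K=[0.6519 0.0710; -0.0769 0.8697]  nu=[-3.5559, -1.5518]  x^+=[-2.2826, -1.4117]  P^+=[0.2601 -0.0188; -0.0188 0.0974]
step 2: x^-=[-1.9760, -1.3496]  P^-=[0.4487 -0.0155; -0.0155 0.5077]  S=[0.8524 0.0149; 0.0149 0.6205]  K=[0.5266 0.0490; -0.0683 0.8170]  nu=[3.1550, 5.3567]  x^+=[-0.0517, 2.8111]  P^+=[0.2100 -0.0161; -0.0161 0.0913]
step 3: x^-=[0.2111, 3.2390]  P^-=[0.4162 -0.0088; -0.0088 0.4982]  S=[0.8190 0.0183; 0.0183 0.6121]  K=[0.5076 0.0520; -0.0654 0.8142]  nu=[-1.0868, -5.0543]  x^+=[-0.6035, -0.8051]  P^+=[0.2025 -0.0150; -0.0150 0.0909]
step 4: x^-=[-0.5613, -0.8534]  P^-=[0.4114 -0.0071; -0.0071 0.4973]  S=[0.8141 0.0195; 0.0195 0.6115]  K=[0.5046 0.0530; -0.0649 0.8139]  nu=[2.0001, -2.1292]  x^+=[0.3351, -2.7161]  P^+=[0.2013 -0.0148; -0.0148 0.0908]

K[1,1] = 0.8139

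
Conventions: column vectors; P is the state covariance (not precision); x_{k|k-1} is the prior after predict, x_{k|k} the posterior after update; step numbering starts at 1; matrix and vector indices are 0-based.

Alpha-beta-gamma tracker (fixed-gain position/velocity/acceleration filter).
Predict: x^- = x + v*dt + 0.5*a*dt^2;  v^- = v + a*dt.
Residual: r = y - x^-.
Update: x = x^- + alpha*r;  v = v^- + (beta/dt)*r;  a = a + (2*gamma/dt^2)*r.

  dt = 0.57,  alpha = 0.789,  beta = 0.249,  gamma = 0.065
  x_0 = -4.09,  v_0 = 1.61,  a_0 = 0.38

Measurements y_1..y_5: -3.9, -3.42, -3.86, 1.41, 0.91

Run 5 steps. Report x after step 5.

step 1: x_pred=-3.1106  r=-0.7894  x^+=-3.7334  v^+=1.4817  a^+=0.0641
step 2: x_pred=-2.8784  r=-0.5416  x^+=-3.3057  v^+=1.2817  a^+=-0.1526
step 3: x_pred=-2.5999  r=-1.2601  x^+=-3.5941  v^+=0.6443  a^+=-0.6567
step 4: x_pred=-3.3336  r=4.7436  x^+=0.4091  v^+=2.3421  a^+=1.2413
step 5: x_pred=1.9458  r=-1.0358  x^+=1.1285  v^+=2.5972  a^+=0.8268

x_post = 1.1285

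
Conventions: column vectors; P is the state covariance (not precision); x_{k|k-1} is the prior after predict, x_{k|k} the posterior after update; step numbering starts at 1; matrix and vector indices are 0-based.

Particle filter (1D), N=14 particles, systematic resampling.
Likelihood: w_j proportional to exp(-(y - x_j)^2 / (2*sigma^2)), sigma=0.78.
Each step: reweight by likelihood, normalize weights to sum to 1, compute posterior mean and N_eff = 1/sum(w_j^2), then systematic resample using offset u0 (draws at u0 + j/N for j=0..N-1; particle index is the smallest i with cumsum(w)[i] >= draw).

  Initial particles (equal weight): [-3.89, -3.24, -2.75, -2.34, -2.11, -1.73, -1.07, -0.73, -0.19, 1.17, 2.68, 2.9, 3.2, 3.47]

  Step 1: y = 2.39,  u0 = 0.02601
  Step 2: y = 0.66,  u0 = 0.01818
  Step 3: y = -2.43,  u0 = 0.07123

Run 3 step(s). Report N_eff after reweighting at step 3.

step 1: w=[0.0000, 0.0000, 0.0000, 0.0000, 0.0000, 0.0000, 0.0000, 0.0001, 0.0014, 0.0979, 0.3104, 0.2686, 0.1940, 0.1275]  mean=2.7885  Neff=4.3103  idx=[9, 9, 10, 10, 10, 10, 11, 11, 11, 11, 12, 12, 13, 13]
step 2: w=[0.4406, 0.4406, 0.0191, 0.0191, 0.0191, 0.0191, 0.0088, 0.0088, 0.0088, 0.0088, 0.0027, 0.0027, 0.0008, 0.0008]  mean=1.3612  Neff=2.5635  idx=[0, 0, 0, 0, 0, 0, 1, 1, 1, 1, 1, 1, 1, 5]
step 3: w=[0.0769, 0.0769, 0.0769, 0.0769, 0.0769, 0.0769, 0.0769, 0.0769, 0.0769, 0.0769, 0.0769, 0.0769, 0.0769, 0.0000]  mean=1.1700  Neff=13.0000  idx=[0, 1, 2, 3, 4, 5, 6, 7, 8, 9, 10, 11, 12, 12]

N_eff = 13.0000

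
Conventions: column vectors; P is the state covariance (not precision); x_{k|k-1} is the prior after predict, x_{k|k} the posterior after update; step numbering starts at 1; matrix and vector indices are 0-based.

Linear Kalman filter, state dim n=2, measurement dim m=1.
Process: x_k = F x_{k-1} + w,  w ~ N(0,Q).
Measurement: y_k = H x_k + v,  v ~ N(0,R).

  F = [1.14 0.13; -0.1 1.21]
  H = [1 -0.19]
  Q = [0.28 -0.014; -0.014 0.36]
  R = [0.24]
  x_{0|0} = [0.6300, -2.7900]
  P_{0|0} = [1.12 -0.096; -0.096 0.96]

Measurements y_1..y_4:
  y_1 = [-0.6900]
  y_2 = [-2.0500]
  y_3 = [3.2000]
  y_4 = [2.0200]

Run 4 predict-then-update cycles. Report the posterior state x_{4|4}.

x_post = [1.4738, -2.1604]

step 1: x^-=[0.3555, -3.4389]  P^-=[1.7233 -0.1218; -0.1218 1.8000]  S=[2.0746]  K=[0.8418; -0.2236]  nu=[-1.6989]  x^+=[-1.0747, -3.0591]  P^+=[0.2531 0.2686; 0.2686 1.6963]
step 2: x^-=[-1.6228, -3.5940]  P^-=[0.7172 0.5910; 0.5910 2.7810]  S=[0.8330]  K=[0.7262; 0.0752]  nu=[-1.1100]  x^+=[-2.4289, -3.6775]  P^+=[0.2779 0.5455; 0.5455 2.7763]
step 3: x^-=[-3.2470, -4.2068]  P^-=[0.8498 1.1365; 1.1365 4.2956]  S=[0.8130]  K=[0.7797; 0.3940]  nu=[5.6477]  x^+=[1.1563, -1.9818]  P^+=[0.3556 0.8867; 0.8867 4.1694]
step 4: x^-=[1.0605, -2.5137]  P^-=[1.0754 1.8129; 1.8129 6.2533]  S=[0.8523]  K=[0.8577; 0.7331]  nu=[0.4819]  x^+=[1.4738, -2.1604]  P^+=[0.4485 1.2771; 1.2771 5.7953]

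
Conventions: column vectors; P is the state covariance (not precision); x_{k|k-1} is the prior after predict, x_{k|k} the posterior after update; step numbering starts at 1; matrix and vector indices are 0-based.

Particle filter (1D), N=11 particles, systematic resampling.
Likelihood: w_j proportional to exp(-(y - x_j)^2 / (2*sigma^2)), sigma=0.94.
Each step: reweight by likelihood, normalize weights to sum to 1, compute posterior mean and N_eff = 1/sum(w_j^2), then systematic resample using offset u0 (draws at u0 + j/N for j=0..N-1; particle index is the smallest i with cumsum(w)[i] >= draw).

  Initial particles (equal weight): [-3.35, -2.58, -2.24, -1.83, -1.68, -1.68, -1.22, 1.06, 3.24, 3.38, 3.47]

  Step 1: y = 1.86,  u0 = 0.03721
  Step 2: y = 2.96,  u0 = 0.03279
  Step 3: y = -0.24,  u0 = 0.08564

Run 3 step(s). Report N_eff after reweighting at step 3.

step 1: w=[0.0000, 0.0000, 0.0000, 0.0003, 0.0005, 0.0005, 0.0030, 0.4507, 0.2204, 0.1751, 0.1493]  mean=2.2958  Neff=3.2821  idx=[7, 7, 7, 7, 7, 8, 8, 8, 9, 10, 10]
step 2: w=[0.0211, 0.0211, 0.0211, 0.0211, 0.0211, 0.1556, 0.1556, 0.1556, 0.1472, 0.1404, 0.1404]  mean=3.0953  Neff=7.3594  idx=[1, 5, 5, 6, 6, 7, 8, 8, 9, 9, 10]
step 3: w=[0.9803, 0.0027, 0.0027, 0.0027, 0.0027, 0.0027, 0.0015, 0.0015, 0.0011, 0.0011, 0.0011]  mean=1.1041  Neff=1.0406  idx=[0, 0, 0, 0, 0, 0, 0, 0, 0, 0, 6]

N_eff = 1.0406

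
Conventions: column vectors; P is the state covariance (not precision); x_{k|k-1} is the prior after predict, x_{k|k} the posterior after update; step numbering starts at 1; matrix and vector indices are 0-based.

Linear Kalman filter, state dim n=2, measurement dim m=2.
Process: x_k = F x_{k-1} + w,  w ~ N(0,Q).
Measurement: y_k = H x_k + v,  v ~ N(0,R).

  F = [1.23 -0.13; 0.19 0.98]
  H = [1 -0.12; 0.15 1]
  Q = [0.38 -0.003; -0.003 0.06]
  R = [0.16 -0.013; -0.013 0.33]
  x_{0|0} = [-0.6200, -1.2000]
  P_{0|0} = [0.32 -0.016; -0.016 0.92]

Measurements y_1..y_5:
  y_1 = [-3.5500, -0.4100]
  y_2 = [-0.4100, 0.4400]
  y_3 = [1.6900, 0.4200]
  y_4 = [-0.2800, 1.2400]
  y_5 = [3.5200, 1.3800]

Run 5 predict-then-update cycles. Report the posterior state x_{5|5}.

x_post = [2.8747, 0.6590]

step 1: x^-=[-0.6066, -1.2938]  P^-=[0.8848 -0.0643; -0.0643 0.9492]  S=[1.0739 -0.0573; -0.0573 1.2798]  K=[0.8359 0.0909; -0.1271 0.7284]  nu=[-3.0987, 0.9748]  x^+=[-3.1083, -0.1900]  P^+=[0.1325 -0.0007; -0.0007 0.2421]
step 2: x^-=[-3.7985, -0.7768]  P^-=[0.5848 -0.0038; -0.0038 0.2971]  S=[0.7499 0.0354; 0.0354 0.6391]  K=[0.7762 0.0884; -0.0746 0.4681]  nu=[3.2953, 1.7866]  x^+=[-1.0829, -0.1865]  P^+=[0.1231 0.0006; 0.0006 0.1553]
step 3: x^-=[-1.3077, -0.3885]  P^-=[0.5687 0.0067; 0.0067 0.2139]  S=[0.7302 0.0532; 0.0532 0.5587]  K=[0.7711 0.0912; -0.0544 0.3898]  nu=[2.9510, 1.0046]  x^+=[1.0595, -0.1574]  P^+=[0.1224 0.0017; 0.0017 0.1291]
step 4: x^-=[1.3237, 0.0471]  P^-=[0.5668 0.0112; 0.0112 0.1890]  S=[0.7268 0.0603; 0.0603 0.5351]  K=[0.7703 0.0930; -0.0458 0.3615]  nu=[-1.5980, 0.9943]  x^+=[0.1852, 0.4798]  P^+=[0.1223 0.0023; 0.0023 0.1196]
step 5: x^-=[0.1655, 0.5054]  P^-=[0.5663 0.0131; 0.0131 0.1801]  S=[0.7258 0.0632; 0.0632 0.5268]  K=[0.7700 0.0937; -0.0423 0.3507]  nu=[3.4152, 0.8498]  x^+=[2.8747, 0.6590]  P^+=[0.1223 0.0026; 0.0026 0.1159]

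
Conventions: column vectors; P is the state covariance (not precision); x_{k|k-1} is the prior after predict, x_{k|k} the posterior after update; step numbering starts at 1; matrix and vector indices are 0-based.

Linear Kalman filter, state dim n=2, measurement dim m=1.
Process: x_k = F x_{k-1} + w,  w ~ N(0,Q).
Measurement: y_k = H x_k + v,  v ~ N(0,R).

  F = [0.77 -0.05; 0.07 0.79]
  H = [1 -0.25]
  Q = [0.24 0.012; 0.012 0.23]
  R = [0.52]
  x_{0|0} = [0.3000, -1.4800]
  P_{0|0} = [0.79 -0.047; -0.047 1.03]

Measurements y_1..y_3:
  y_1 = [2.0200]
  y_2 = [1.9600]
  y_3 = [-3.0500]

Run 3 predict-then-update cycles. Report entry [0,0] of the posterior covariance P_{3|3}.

P_post[0,0] = 0.2355

step 1: x^-=[0.3050, -1.1482]  P^-=[0.7146 -0.0145; -0.0145 0.8715]  S=[1.2963]  K=[0.5540; -0.1793]  nu=[1.4280]  x^+=[1.0961, -1.4042]  P^+=[0.3167 0.1142; 0.1142 0.8298]
step 2: x^-=[0.9142, -1.0326]  P^-=[0.4210 0.0654; 0.0654 0.7621]  S=[0.9560]  K=[0.4233; -0.1309]  nu=[0.7876]  x^+=[1.2477, -1.1357]  P^+=[0.2497 0.1184; 0.1184 0.7457]
step 3: x^-=[1.0175, -0.8099]  P^-=[0.3808 0.0676; 0.0676 0.7097]  S=[0.9114]  K=[0.3993; -0.1205]  nu=[-4.2699]  x^+=[-0.6875, -0.2952]  P^+=[0.2355 0.1114; 0.1114 0.6965]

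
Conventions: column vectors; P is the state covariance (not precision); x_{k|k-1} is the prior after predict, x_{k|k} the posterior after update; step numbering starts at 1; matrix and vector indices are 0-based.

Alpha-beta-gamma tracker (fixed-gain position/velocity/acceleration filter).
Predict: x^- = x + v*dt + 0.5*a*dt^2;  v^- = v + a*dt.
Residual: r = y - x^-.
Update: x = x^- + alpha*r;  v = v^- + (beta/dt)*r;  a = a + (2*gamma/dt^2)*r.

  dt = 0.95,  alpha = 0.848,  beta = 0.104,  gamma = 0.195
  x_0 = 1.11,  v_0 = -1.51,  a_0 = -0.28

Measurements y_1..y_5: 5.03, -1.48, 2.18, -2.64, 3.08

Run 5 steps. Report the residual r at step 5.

resid = 5.0156

step 1: x_pred=-0.4508  r=5.4809  x^+=4.1969  v^+=-1.1760  a^+=2.0885
step 2: x_pred=4.0221  r=-5.5021  x^+=-0.6437  v^+=0.2057  a^+=-0.2892
step 3: x_pred=-0.5788  r=2.7588  x^+=1.7607  v^+=0.2330  a^+=0.9030
step 4: x_pred=2.3895  r=-5.0295  x^+=-1.8755  v^+=0.5402  a^+=-1.2704
step 5: x_pred=-1.9356  r=5.0156  x^+=2.3176  v^+=-0.1177  a^+=0.8970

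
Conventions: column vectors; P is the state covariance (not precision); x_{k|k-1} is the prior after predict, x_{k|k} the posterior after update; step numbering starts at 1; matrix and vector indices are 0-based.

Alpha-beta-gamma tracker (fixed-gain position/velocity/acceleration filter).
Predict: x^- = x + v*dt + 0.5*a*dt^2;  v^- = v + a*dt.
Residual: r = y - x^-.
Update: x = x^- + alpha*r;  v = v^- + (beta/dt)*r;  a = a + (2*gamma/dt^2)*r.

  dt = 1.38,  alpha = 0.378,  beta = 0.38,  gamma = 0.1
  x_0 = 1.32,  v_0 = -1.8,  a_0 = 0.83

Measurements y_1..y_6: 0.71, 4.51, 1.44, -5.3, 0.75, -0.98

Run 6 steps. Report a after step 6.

a_post = -0.8629

step 1: x_pred=-0.3737  r=1.0837  x^+=0.0360  v^+=-0.3562  a^+=0.9438
step 2: x_pred=0.4431  r=4.0669  x^+=1.9804  v^+=2.0661  a^+=1.3709
step 3: x_pred=6.1370  r=-4.6970  x^+=4.3616  v^+=2.6646  a^+=0.8776
step 4: x_pred=8.8744  r=-14.1744  x^+=3.5165  v^+=-0.0274  a^+=-0.6110
step 5: x_pred=2.8970  r=-2.1470  x^+=2.0854  v^+=-1.4617  a^+=-0.8364
step 6: x_pred=-0.7282  r=-0.2518  x^+=-0.8234  v^+=-2.6853  a^+=-0.8629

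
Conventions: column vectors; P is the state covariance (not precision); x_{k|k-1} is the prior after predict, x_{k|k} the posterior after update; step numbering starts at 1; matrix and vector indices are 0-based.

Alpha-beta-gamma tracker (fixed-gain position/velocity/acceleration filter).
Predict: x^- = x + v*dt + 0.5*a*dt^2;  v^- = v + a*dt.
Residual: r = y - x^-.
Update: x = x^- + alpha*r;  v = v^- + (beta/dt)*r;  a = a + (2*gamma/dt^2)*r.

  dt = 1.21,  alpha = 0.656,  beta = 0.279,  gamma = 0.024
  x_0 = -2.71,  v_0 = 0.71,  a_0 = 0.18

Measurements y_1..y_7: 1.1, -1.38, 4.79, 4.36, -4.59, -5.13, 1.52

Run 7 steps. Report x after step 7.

x_post = -1.1054

step 1: x_pred=-1.7191  r=2.8191  x^+=0.1302  v^+=1.5778  a^+=0.2724
step 2: x_pred=2.2388  r=-3.6188  x^+=-0.1351  v^+=1.0730  a^+=0.1538
step 3: x_pred=1.2758  r=3.5142  x^+=3.5811  v^+=2.0694  a^+=0.2690
step 4: x_pred=6.2820  r=-1.9220  x^+=5.0212  v^+=1.9517  a^+=0.2060
step 5: x_pred=7.5335  r=-12.1235  x^+=-0.4195  v^+=-0.5945  a^+=-0.1915
step 6: x_pred=-1.2790  r=-3.8510  x^+=-3.8053  v^+=-1.7141  a^+=-0.3177
step 7: x_pred=-6.1120  r=7.6320  x^+=-1.1054  v^+=-0.3388  a^+=-0.0675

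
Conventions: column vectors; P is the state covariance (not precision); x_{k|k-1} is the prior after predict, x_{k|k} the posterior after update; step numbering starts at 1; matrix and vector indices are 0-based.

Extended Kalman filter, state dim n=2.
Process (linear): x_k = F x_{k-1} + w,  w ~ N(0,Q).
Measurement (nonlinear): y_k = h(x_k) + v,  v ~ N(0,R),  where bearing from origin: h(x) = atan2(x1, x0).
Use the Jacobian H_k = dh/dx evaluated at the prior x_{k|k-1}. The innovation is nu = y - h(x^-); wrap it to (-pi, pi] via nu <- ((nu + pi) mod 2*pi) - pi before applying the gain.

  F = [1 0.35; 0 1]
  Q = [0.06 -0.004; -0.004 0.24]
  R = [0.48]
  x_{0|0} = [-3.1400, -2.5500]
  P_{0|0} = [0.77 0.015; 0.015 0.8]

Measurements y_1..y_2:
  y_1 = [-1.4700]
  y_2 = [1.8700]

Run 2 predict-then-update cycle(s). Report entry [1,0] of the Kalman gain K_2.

step 1: x^-=[-4.0325, -2.5500]  P^-=[0.9385 0.2910; 0.2910 1.0400]  H_jac=[0.1120 -0.1771]  S=[0.5129]  K=[0.1045; -0.2957]  nu=[1.1077]  x^+=[-3.9168, -2.8775]  P^+=[0.9329 0.3068; 0.3068 0.9952]
step 2: x^-=[-4.9239, -2.8775]  P^-=[1.3296 0.6512; 0.6512 1.2352]  H_jac=[0.0885 -0.1514]  S=[0.5013]  K=[0.0380; -0.2581]  nu=[-1.8005]  x^+=[-4.9923, -2.4128]  P^+=[1.3289 0.6561; 0.6561 1.2018]

K[1,0] = -0.2581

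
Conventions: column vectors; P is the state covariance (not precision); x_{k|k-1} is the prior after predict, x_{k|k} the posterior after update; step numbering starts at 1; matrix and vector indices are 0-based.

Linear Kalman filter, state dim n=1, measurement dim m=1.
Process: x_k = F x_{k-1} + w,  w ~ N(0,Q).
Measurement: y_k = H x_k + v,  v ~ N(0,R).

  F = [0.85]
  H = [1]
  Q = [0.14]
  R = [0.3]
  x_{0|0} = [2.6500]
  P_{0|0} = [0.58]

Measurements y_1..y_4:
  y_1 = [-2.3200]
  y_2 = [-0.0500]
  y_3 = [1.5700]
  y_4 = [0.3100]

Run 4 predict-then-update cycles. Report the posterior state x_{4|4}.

step 1: x^-=[2.2525]  P^-=[0.5590]  S=[0.8590]  K=[0.6508]  nu=[-4.5725]  x^+=[-0.7232]  P^+=[0.1952]
step 2: x^-=[-0.6147]  P^-=[0.2811]  S=[0.5811]  K=[0.4837]  nu=[0.5647]  x^+=[-0.3416]  P^+=[0.1451]
step 3: x^-=[-0.2903]  P^-=[0.2448]  S=[0.5448]  K=[0.4494]  nu=[1.8603]  x^+=[0.5457]  P^+=[0.1348]
step 4: x^-=[0.4638]  P^-=[0.2374]  S=[0.5374]  K=[0.4418]  nu=[-0.1538]  x^+=[0.3959]  P^+=[0.1325]

x_post = [0.3959]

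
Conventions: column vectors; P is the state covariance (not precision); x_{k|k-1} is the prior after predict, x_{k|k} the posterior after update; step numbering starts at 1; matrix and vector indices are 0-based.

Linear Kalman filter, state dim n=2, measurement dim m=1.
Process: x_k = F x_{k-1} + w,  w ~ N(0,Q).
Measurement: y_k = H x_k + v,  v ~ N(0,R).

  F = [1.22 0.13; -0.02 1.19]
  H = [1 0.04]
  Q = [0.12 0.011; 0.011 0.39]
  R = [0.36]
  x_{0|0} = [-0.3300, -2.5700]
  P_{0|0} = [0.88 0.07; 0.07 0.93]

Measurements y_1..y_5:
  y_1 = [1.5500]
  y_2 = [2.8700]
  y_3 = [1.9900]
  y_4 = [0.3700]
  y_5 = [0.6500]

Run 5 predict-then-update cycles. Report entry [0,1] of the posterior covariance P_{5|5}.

P_post[0,1] = 0.2348

step 1: x^-=[-0.7367, -3.0517]  P^-=[1.4677 0.2348; 0.2348 1.7040]  S=[1.8492]  K=[0.7988; 0.1639]  nu=[2.4088]  x^+=[1.1874, -2.6570]  P^+=[0.2878 -0.0072; -0.0072 1.6543]
step 2: x^-=[1.1032, -3.1856]  P^-=[0.5741 0.2495; 0.2495 2.7332]  S=[0.9584]  K=[0.6094; 0.3744]  nu=[1.8943]  x^+=[2.2576, -2.4764]  P^+=[0.2182 0.0308; 0.0308 2.5988]
step 3: x^-=[2.4323, -2.9921]  P^-=[0.4984 0.4524; 0.4524 4.0688]  S=[0.9011]  K=[0.5732; 0.6827]  nu=[-0.3226]  x^+=[2.2474, -3.2123]  P^+=[0.2024 0.0998; 0.0998 3.6489]
step 4: x^-=[2.3242, -3.8676]  P^-=[0.5145 0.7152; 0.7152 5.5526]  S=[0.9406]  K=[0.5774; 0.9965]  nu=[-1.7995]  x^+=[1.2852, -5.6607]  P^+=[0.2009 0.1740; 0.1740 4.6186]
step 5: x^-=[0.8320, -6.7620]  P^-=[0.5523 0.9727; 0.9727 6.9222]  S=[1.0012]  K=[0.5905; 1.2482]  nu=[0.0885]  x^+=[0.8842, -6.6515]  P^+=[0.2032 0.2348; 0.2348 5.3625]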